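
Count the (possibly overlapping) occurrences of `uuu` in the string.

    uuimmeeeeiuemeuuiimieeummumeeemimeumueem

0

Sliding a length-3 window over the 40 characters (38 positions):
  (no match at any position)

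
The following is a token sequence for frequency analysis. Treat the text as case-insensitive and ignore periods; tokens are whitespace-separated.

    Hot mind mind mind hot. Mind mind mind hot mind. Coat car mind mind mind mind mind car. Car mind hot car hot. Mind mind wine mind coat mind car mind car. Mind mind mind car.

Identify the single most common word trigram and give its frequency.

Trigram frequencies (highest first):
  mind mind mind: 6
  hot mind mind: 3
  mind mind hot: 2
  mind hot mind: 2
  car mind mind: 2
  mind mind car: 2
  … (16 more, each ≤ 2)

"mind mind mind", 6 times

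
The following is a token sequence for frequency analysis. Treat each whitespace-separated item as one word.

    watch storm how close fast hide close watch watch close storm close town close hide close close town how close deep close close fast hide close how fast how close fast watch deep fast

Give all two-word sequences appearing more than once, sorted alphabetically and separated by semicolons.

close close; close fast; close town; fast hide; hide close; how close

Bigram counts meeting the condition (more than once):
  close close: 2
  close fast: 3
  close town: 2
  fast hide: 2
  hide close: 3
  how close: 3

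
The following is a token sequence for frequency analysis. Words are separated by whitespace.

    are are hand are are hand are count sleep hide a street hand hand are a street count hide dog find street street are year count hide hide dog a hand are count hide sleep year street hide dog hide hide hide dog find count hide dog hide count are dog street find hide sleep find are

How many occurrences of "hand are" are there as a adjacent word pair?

4

Scanning the 56 overlapping bigram windows for "hand are":
  position 3–4: hand are
  position 6–7: hand are
  position 14–15: hand are
  position 31–32: hand are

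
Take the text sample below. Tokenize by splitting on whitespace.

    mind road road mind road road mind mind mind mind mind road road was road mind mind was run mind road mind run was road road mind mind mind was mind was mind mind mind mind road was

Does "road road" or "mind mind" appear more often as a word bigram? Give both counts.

"road road": 4 occurrences
"mind mind": 10 occurrences

"mind mind" (10 vs 4)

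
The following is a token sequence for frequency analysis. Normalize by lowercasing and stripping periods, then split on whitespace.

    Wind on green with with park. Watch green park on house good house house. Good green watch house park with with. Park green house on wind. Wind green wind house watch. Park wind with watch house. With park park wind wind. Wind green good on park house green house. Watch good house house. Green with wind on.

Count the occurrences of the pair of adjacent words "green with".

Scanning the 56 overlapping bigram windows for "green with":
  position 3–4: green with
  position 54–55: green with

2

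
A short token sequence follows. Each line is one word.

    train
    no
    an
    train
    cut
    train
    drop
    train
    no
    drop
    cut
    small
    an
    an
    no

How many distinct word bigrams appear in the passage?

15 tokens → 14 bigram windows in total.
Repeated bigrams (each contributes count−1 duplicates):
  train no: 2
1 duplicate windows → 14 − 1 = 13 distinct.

13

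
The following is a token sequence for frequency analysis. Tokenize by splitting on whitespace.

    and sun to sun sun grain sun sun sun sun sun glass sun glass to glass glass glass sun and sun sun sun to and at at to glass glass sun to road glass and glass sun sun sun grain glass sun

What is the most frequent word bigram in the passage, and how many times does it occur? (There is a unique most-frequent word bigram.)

"sun sun", 9 times

Bigram frequencies (highest first):
  sun sun: 9
  glass sun: 5
  sun to: 3
  glass glass: 3
  and sun: 2
  sun grain: 2
  … (15 more, each ≤ 2)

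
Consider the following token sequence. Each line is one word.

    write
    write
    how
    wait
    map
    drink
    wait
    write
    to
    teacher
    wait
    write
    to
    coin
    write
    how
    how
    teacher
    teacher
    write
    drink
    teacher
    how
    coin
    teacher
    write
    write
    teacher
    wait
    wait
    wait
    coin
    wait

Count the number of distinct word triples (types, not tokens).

33 tokens → 31 trigram windows in total.
Repeated trigrams (each contributes count−1 duplicates):
  wait write to: 2
1 duplicate windows → 31 − 1 = 30 distinct.

30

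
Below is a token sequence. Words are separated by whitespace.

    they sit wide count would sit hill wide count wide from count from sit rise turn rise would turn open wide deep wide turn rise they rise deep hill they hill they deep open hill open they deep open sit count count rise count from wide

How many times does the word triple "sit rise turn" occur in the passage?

Scanning the 44 overlapping trigram windows for "sit rise turn":
  position 14–16: sit rise turn

1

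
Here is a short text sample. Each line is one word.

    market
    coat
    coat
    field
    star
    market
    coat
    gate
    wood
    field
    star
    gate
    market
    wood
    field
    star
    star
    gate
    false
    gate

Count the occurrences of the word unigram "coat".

Scanning the 20 tokens for "coat":
  position 2: coat
  position 3: coat
  position 7: coat

3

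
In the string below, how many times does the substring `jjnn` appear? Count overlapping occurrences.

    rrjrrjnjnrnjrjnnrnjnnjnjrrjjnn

1

Sliding a length-4 window over the 30 characters (27 positions):
  position 27–30: jjnn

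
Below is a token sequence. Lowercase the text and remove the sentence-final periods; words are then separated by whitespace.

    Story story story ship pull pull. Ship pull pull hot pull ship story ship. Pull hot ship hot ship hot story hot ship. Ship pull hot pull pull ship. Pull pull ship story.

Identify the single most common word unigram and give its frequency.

Unigram frequencies (highest first):
  pull: 11
  ship: 10
  story: 6
  hot: 6

"pull", 11 times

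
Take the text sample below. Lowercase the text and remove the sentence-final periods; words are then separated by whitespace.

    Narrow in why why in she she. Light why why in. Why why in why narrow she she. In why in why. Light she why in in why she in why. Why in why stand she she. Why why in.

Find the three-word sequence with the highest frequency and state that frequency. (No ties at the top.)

"why why in", 5 times

Trigram frequencies (highest first):
  why why in: 5
  why in why: 4
  in why why: 3
  she in why: 2
  narrow in why: 1
  why in she: 1
  … (22 more, each ≤ 1)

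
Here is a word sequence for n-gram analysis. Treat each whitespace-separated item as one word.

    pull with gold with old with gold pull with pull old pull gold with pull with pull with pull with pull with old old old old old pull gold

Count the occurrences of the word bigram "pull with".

6

Scanning the 28 overlapping bigram windows for "pull with":
  position 1–2: pull with
  position 8–9: pull with
  position 15–16: pull with
  position 17–18: pull with
  position 19–20: pull with
  position 21–22: pull with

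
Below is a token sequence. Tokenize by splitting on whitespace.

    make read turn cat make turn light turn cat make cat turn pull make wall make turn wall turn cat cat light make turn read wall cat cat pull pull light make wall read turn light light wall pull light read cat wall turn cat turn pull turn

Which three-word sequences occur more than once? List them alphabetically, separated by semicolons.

cat turn pull; turn cat make; wall turn cat

Trigram counts meeting the condition (more than once):
  cat turn pull: 2
  turn cat make: 2
  wall turn cat: 2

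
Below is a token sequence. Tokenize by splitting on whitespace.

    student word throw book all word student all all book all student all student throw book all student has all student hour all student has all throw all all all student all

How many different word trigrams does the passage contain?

32 tokens → 30 trigram windows in total.
Repeated trigrams (each contributes count−1 duplicates):
  all student all: 2
  all student has: 2
  book all student: 2
  student has all: 2
  throw book all: 2
5 duplicate windows → 30 − 5 = 25 distinct.

25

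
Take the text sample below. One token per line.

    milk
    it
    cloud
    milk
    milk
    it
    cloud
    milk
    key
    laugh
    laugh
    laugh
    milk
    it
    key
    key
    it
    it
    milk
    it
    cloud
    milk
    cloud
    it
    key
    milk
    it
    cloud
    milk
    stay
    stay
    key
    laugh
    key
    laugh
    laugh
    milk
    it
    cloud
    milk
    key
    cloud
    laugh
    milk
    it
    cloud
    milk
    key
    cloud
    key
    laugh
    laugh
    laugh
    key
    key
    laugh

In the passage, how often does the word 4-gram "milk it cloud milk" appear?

Scanning the 53 overlapping 4-gram windows for "milk it cloud milk":
  position 1–4: milk it cloud milk
  position 5–8: milk it cloud milk
  position 19–22: milk it cloud milk
  position 26–29: milk it cloud milk
  position 37–40: milk it cloud milk
  position 44–47: milk it cloud milk

6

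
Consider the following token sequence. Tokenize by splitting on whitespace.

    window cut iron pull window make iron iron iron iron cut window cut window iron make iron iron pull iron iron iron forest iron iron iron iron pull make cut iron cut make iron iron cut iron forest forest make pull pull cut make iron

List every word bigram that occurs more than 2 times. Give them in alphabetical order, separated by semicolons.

Bigram counts meeting the condition (more than 2 times):
  cut iron: 3
  iron cut: 3
  iron iron: 10
  iron pull: 3
  make iron: 4

cut iron; iron cut; iron iron; iron pull; make iron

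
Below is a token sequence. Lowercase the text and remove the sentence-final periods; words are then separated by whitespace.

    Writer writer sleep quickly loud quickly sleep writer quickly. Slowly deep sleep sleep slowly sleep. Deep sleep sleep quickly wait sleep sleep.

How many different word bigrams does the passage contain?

17

22 tokens → 21 bigram windows in total.
Repeated bigrams (each contributes count−1 duplicates):
  sleep sleep: 3
  deep sleep: 2
  sleep quickly: 2
4 duplicate windows → 21 − 4 = 17 distinct.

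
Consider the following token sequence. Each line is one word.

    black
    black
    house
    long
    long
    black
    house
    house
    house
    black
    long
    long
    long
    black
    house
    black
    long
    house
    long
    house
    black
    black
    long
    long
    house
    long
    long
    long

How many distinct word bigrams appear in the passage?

28 tokens → 27 bigram windows in total.
Repeated bigrams (each contributes count−1 duplicates):
  long long: 6
  black house: 3
  black long: 3
  house black: 3
  house long: 3
  long house: 3
  black black: 2
  house house: 2
  … (1 more repeated)
18 duplicate windows → 27 − 18 = 9 distinct.

9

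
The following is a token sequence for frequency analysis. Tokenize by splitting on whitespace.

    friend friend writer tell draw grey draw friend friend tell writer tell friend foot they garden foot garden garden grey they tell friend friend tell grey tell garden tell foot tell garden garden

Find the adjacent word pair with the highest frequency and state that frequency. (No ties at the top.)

"friend friend", 3 times

Bigram frequencies (highest first):
  friend friend: 3
  writer tell: 2
  friend tell: 2
  tell friend: 2
  garden garden: 2
  tell garden: 2
  … (19 more, each ≤ 1)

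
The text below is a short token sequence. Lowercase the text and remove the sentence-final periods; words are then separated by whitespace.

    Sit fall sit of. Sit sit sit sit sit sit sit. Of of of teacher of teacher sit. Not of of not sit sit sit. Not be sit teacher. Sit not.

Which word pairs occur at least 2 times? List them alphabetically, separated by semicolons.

Bigram counts meeting the condition (at least 2 times):
  of of: 3
  of teacher: 2
  sit not: 3
  sit of: 2
  sit sit: 8
  teacher sit: 2

of of; of teacher; sit not; sit of; sit sit; teacher sit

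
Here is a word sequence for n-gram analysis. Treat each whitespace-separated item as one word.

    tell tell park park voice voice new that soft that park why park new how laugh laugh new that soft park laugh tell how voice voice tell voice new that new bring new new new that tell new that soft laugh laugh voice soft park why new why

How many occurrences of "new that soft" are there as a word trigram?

3

Scanning the 46 overlapping trigram windows for "new that soft":
  position 7–9: new that soft
  position 18–20: new that soft
  position 38–40: new that soft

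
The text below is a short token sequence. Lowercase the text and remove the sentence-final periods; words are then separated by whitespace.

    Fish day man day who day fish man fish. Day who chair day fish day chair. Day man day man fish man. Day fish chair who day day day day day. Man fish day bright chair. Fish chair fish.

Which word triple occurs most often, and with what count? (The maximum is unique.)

"day day day", 3 times

Trigram frequencies (highest first):
  day day day: 3
  day man day: 2
  man fish day: 2
  day man fish: 2
  fish day man: 1
  man day who: 1
  … (26 more, each ≤ 1)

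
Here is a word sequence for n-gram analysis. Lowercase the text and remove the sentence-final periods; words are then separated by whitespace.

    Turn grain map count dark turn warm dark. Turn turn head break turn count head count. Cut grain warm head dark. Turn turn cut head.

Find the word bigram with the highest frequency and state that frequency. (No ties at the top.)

Bigram frequencies (highest first):
  dark turn: 3
  turn turn: 2
  turn grain: 1
  grain map: 1
  map count: 1
  count dark: 1
  … (15 more, each ≤ 1)

"dark turn", 3 times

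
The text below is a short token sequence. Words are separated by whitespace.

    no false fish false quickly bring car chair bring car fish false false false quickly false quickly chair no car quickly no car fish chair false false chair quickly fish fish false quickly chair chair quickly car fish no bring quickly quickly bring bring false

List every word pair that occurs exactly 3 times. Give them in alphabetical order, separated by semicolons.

car fish; false false; fish false

Bigram counts meeting the condition (exactly 3 times):
  car fish: 3
  false false: 3
  fish false: 3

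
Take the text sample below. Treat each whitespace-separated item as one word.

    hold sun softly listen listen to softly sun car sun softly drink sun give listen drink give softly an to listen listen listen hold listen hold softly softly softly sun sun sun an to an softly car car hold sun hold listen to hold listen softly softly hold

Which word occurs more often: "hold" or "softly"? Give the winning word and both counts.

"softly" (10 vs 7)

"hold": 7 occurrences
"softly": 10 occurrences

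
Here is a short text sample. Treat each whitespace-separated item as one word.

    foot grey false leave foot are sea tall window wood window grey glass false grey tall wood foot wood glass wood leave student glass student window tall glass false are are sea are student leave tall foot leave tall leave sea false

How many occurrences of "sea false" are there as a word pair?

1

Scanning the 41 overlapping bigram windows for "sea false":
  position 41–42: sea false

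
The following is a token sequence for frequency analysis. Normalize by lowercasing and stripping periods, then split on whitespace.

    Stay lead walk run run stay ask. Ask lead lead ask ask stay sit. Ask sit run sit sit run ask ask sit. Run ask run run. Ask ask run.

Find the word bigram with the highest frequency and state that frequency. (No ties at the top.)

"ask ask", 4 times

Bigram frequencies (highest first):
  ask ask: 4
  sit run: 3
  run ask: 3
  run run: 2
  ask sit: 2
  ask run: 2
  … (13 more, each ≤ 1)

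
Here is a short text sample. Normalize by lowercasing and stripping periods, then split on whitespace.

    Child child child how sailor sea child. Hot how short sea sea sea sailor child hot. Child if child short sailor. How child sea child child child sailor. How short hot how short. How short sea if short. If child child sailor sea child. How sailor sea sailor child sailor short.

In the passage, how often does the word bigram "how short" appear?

Scanning the 50 overlapping bigram windows for "how short":
  position 9–10: how short
  position 29–30: how short
  position 32–33: how short
  position 34–35: how short

4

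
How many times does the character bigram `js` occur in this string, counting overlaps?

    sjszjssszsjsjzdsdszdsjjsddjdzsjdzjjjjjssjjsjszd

7

Sliding a length-2 window over the 47 characters (46 positions):
  position 2–3: js
  position 5–6: js
  position 11–12: js
  position 23–24: js
  position 38–39: js
  position 42–43: js
  position 44–45: js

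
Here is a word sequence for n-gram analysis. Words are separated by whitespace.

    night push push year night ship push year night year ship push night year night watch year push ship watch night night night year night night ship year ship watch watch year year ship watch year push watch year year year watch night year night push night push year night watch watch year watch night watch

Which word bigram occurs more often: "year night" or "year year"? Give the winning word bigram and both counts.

"year night": 6 occurrences
"year year": 3 occurrences

"year night" (6 vs 3)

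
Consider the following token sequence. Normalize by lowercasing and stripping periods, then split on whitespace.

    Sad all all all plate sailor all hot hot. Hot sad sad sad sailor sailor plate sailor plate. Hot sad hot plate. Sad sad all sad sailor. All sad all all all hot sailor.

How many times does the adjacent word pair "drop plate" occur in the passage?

Scanning the 33 overlapping bigram windows for "drop plate":
  (none found)

0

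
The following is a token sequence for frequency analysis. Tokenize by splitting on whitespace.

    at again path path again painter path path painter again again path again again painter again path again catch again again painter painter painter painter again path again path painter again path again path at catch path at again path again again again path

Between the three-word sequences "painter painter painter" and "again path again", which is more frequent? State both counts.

"again path again" (5 vs 2)

"painter painter painter": 2 occurrences
"again path again": 5 occurrences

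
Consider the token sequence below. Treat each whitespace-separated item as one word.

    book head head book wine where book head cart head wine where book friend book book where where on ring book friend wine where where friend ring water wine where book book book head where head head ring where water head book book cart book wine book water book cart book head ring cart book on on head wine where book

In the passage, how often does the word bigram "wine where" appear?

Scanning the 60 overlapping bigram windows for "wine where":
  position 5–6: wine where
  position 11–12: wine where
  position 23–24: wine where
  position 29–30: wine where
  position 59–60: wine where

5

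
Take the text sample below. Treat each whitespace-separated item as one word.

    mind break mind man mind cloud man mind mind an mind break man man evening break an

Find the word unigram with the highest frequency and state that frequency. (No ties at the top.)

Unigram frequencies (highest first):
  mind: 6
  man: 4
  break: 3
  an: 2
  cloud: 1
  evening: 1

"mind", 6 times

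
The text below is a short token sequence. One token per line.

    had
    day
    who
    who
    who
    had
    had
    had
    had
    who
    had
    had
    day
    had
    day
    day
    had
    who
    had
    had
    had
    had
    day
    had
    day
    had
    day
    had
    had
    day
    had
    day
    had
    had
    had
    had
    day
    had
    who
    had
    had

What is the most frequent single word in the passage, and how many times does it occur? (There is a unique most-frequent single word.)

"had", 25 times

Unigram frequencies (highest first):
  had: 25
  day: 10
  who: 6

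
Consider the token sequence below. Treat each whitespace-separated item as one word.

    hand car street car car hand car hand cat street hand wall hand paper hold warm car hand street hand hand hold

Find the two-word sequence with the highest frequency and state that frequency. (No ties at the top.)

Bigram frequencies (highest first):
  car hand: 3
  hand car: 2
  street hand: 2
  car street: 1
  street car: 1
  car car: 1
  … (11 more, each ≤ 1)

"car hand", 3 times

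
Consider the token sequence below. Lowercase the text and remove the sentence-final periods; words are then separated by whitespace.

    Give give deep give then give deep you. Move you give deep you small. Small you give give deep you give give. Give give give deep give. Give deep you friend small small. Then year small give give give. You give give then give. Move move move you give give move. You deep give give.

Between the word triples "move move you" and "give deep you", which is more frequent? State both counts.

"move move you": 1 occurrence
"give deep you": 4 occurrences

"give deep you" (4 vs 1)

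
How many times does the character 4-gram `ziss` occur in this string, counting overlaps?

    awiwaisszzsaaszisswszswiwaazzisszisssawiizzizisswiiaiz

Sliding a length-4 window over the 54 characters (51 positions):
  position 15–18: ziss
  position 29–32: ziss
  position 33–36: ziss
  position 45–48: ziss

4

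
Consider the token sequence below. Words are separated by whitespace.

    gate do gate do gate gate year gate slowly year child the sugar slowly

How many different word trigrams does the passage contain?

11

14 tokens → 12 trigram windows in total.
Repeated trigrams (each contributes count−1 duplicates):
  gate do gate: 2
1 duplicate windows → 12 − 1 = 11 distinct.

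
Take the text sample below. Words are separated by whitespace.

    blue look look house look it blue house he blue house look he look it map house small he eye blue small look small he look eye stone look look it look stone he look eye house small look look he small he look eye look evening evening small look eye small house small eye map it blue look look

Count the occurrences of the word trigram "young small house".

0

Scanning the 58 overlapping trigram windows for "young small house":
  (none found)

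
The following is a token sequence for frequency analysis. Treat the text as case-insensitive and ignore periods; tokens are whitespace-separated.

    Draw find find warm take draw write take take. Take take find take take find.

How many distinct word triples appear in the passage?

11

15 tokens → 13 trigram windows in total.
Repeated trigrams (each contributes count−1 duplicates):
  take take find: 2
  take take take: 2
2 duplicate windows → 13 − 2 = 11 distinct.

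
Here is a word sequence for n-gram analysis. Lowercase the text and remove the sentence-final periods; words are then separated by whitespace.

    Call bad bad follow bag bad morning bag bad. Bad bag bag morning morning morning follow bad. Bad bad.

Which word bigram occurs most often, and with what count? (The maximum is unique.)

"bad bad", 4 times

Bigram frequencies (highest first):
  bad bad: 4
  bag bad: 2
  morning morning: 2
  call bad: 1
  bad follow: 1
  follow bag: 1
  … (7 more, each ≤ 1)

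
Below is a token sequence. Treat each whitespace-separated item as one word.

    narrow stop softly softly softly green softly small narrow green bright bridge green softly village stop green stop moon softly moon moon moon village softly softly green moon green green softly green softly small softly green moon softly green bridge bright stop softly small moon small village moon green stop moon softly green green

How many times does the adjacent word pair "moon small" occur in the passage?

Scanning the 53 overlapping bigram windows for "moon small":
  position 45–46: moon small

1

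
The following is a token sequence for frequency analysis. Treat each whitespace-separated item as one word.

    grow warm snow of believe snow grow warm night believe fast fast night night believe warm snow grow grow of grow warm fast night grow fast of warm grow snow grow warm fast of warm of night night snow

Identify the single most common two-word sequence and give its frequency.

Bigram frequencies (highest first):
  grow warm: 4
  snow grow: 3
  warm snow: 2
  night believe: 2
  fast night: 2
  night night: 2
  … (20 more, each ≤ 2)

"grow warm", 4 times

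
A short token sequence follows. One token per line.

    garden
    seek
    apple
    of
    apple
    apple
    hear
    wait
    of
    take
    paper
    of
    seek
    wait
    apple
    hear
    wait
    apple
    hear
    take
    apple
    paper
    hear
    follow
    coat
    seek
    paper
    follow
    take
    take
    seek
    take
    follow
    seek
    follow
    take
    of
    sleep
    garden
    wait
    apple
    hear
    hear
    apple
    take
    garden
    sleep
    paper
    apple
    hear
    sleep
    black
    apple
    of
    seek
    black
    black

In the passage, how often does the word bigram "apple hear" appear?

5

Scanning the 56 overlapping bigram windows for "apple hear":
  position 6–7: apple hear
  position 15–16: apple hear
  position 18–19: apple hear
  position 41–42: apple hear
  position 49–50: apple hear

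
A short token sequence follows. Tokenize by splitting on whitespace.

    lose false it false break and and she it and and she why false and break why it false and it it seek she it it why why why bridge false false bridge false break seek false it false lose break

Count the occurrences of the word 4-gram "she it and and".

Scanning the 38 overlapping 4-gram windows for "she it and and":
  position 8–11: she it and and

1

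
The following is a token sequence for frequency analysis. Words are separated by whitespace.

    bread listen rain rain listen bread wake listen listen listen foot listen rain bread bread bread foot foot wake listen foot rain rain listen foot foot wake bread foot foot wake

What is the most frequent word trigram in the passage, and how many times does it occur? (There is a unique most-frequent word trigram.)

Trigram frequencies (highest first):
  foot foot wake: 3
  rain rain listen: 2
  bread foot foot: 2
  bread listen rain: 1
  listen rain rain: 1
  rain listen bread: 1
  … (19 more, each ≤ 1)

"foot foot wake", 3 times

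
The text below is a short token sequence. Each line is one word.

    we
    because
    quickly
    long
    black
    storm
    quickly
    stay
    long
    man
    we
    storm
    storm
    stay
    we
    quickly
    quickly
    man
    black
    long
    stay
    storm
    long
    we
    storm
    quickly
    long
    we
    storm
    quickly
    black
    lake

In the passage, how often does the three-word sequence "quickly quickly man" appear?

1

Scanning the 30 overlapping trigram windows for "quickly quickly man":
  position 16–18: quickly quickly man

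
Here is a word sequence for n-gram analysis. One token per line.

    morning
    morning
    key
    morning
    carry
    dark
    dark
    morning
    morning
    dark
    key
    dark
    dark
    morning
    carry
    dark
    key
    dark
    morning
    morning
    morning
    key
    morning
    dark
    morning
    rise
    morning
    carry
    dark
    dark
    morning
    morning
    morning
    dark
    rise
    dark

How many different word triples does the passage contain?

22

36 tokens → 34 trigram windows in total.
Repeated trigrams (each contributes count−1 duplicates):
  dark dark morning: 3
  dark morning morning: 3
  morning carry dark: 3
  carry dark dark: 2
  dark key dark: 2
  morning key morning: 2
  morning morning dark: 2
  morning morning key: 2
  … (1 more repeated)
12 duplicate windows → 34 − 12 = 22 distinct.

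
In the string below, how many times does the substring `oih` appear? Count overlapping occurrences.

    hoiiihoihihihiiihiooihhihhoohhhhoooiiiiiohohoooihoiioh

3

Sliding a length-3 window over the 54 characters (52 positions):
  position 7–9: oih
  position 20–22: oih
  position 47–49: oih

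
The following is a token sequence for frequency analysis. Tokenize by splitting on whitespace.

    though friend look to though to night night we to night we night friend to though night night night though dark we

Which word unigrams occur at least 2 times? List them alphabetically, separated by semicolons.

friend; night; though; to; we

Unigram counts meeting the condition (at least 2 times):
  friend: 2
  night: 7
  though: 4
  to: 4
  we: 3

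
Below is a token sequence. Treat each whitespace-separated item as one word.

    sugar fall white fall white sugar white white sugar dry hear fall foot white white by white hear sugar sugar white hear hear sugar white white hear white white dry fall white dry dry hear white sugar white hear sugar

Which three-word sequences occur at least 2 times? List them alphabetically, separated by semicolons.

Trigram counts meeting the condition (at least 2 times):
  sugar white hear: 2
  sugar white white: 2
  white hear sugar: 2
  white sugar white: 2

sugar white hear; sugar white white; white hear sugar; white sugar white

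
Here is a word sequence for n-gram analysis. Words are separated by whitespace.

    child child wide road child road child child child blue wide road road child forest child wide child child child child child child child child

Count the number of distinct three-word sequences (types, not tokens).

17

25 tokens → 23 trigram windows in total.
Repeated trigrams (each contributes count−1 duplicates):
  child child child: 7
6 duplicate windows → 23 − 6 = 17 distinct.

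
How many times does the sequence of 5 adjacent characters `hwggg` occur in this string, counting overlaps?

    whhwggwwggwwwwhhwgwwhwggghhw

1

Sliding a length-5 window over the 28 characters (24 positions):
  position 21–25: hwggg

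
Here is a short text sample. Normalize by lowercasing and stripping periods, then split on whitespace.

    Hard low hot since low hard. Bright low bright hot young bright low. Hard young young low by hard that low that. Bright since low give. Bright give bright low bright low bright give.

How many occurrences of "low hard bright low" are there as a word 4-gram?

1

Scanning the 31 overlapping 4-gram windows for "low hard bright low":
  position 5–8: low hard bright low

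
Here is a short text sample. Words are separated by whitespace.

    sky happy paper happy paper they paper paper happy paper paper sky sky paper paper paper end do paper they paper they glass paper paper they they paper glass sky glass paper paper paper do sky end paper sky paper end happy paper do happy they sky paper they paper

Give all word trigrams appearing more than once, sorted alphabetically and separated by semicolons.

Trigram counts meeting the condition (more than once):
  glass paper paper: 2
  paper happy paper: 2
  paper paper paper: 2
  paper they paper: 3

glass paper paper; paper happy paper; paper paper paper; paper they paper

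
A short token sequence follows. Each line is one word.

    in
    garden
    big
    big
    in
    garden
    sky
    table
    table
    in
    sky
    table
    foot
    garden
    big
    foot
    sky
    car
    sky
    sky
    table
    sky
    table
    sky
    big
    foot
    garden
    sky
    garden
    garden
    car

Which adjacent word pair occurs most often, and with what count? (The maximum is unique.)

Bigram frequencies (highest first):
  sky table: 4
  in garden: 2
  garden big: 2
  garden sky: 2
  foot garden: 2
  big foot: 2
  … (15 more, each ≤ 2)

"sky table", 4 times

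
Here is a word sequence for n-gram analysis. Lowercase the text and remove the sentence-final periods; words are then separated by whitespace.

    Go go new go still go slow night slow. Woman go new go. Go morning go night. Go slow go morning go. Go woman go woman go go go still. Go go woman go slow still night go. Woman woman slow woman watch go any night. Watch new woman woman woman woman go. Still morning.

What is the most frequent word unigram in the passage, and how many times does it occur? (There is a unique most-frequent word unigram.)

"go", 22 times

Unigram frequencies (highest first):
  go: 22
  woman: 11
  slow: 5
  still: 4
  night: 4
  new: 3
  … (3 more, each ≤ 3)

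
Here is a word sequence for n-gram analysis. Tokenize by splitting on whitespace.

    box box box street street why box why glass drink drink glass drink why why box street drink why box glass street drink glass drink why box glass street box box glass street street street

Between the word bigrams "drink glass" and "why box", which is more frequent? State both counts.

"why box" (4 vs 2)

"drink glass": 2 occurrences
"why box": 4 occurrences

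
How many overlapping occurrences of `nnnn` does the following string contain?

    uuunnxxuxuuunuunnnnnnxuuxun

3

Sliding a length-4 window over the 27 characters (24 positions):
  position 16–19: nnnn
  position 17–20: nnnn
  position 18–21: nnnn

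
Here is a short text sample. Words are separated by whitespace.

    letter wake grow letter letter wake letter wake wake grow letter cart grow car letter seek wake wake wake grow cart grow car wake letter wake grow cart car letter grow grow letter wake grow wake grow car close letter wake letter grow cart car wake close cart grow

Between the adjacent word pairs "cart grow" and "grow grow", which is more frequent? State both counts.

"cart grow" (3 vs 1)

"cart grow": 3 occurrences
"grow grow": 1 occurrence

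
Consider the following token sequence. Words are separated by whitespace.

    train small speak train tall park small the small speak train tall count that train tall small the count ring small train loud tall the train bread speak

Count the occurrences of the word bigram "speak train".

2

Scanning the 27 overlapping bigram windows for "speak train":
  position 3–4: speak train
  position 10–11: speak train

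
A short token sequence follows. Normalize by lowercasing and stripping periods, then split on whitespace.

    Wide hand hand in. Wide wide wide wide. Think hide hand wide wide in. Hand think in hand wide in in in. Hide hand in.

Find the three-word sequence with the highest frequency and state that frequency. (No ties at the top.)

Trigram frequencies (highest first):
  wide wide wide: 2
  wide hand hand: 1
  hand hand in: 1
  hand in wide: 1
  in wide wide: 1
  wide wide think: 1
  … (16 more, each ≤ 1)

"wide wide wide", 2 times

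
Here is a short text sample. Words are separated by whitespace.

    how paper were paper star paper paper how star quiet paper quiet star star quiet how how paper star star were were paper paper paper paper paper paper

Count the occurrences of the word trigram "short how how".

0

Scanning the 26 overlapping trigram windows for "short how how":
  (none found)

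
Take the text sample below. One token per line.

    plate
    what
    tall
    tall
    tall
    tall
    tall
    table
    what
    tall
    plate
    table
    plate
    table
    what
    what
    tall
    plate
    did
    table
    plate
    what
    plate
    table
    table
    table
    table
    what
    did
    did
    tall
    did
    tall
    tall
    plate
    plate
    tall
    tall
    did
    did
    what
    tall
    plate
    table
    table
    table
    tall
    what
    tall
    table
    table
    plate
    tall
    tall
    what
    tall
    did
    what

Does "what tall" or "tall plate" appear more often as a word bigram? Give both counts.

"what tall" (6 vs 4)

"what tall": 6 occurrences
"tall plate": 4 occurrences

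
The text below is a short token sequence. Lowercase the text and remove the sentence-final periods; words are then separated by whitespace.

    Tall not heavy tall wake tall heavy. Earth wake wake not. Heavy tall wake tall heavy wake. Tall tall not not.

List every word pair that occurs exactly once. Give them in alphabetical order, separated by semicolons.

Bigram counts meeting the condition (exactly once):
  earth wake: 1
  heavy earth: 1
  heavy wake: 1
  not not: 1
  tall tall: 1
  wake not: 1
  wake wake: 1

earth wake; heavy earth; heavy wake; not not; tall tall; wake not; wake wake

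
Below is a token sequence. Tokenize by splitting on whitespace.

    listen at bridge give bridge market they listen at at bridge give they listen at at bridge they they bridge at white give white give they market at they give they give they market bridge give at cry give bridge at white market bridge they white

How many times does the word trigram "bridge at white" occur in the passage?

2

Scanning the 44 overlapping trigram windows for "bridge at white":
  position 20–22: bridge at white
  position 40–42: bridge at white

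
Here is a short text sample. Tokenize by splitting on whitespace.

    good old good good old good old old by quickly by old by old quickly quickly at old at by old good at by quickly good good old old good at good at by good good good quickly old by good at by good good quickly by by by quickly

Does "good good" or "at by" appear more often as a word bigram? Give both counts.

"good good": 5 occurrences
"at by": 4 occurrences

"good good" (5 vs 4)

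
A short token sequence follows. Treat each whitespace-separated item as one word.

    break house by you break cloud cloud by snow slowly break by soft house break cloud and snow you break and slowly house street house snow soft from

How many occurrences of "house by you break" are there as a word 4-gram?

Scanning the 25 overlapping 4-gram windows for "house by you break":
  position 2–5: house by you break

1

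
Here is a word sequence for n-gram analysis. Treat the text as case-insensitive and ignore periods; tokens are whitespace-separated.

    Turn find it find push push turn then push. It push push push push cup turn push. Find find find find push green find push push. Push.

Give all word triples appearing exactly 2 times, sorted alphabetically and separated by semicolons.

find find find; find push push

Trigram counts meeting the condition (exactly 2 times):
  find find find: 2
  find push push: 2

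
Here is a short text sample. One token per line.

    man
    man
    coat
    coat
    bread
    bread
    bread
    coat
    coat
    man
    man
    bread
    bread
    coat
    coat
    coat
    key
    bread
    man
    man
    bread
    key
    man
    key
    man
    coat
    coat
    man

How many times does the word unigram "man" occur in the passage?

Scanning the 28 tokens for "man":
  position 1: man
  position 2: man
  position 10: man
  position 11: man
  position 19: man
  position 20: man
  position 23: man
  position 25: man
  position 28: man

9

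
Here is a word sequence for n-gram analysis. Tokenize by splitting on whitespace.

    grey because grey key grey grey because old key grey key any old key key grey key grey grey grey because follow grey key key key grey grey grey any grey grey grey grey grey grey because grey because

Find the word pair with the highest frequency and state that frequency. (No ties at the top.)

Bigram frequencies (highest first):
  grey grey: 10
  grey because: 5
  key grey: 5
  grey key: 4
  key key: 3
  because grey: 2
  … (8 more, each ≤ 2)

"grey grey", 10 times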